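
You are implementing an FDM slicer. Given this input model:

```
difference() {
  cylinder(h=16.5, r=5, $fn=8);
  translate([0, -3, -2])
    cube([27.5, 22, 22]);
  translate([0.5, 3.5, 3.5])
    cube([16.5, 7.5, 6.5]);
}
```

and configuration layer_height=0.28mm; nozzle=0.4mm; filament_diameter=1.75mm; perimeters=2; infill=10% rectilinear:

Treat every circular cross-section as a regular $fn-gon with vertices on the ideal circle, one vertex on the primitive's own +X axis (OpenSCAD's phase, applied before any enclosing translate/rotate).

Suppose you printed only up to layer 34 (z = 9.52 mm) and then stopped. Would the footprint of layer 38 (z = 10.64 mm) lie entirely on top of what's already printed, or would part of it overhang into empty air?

entirely on top

Compare the two slices. At z = 9.52: the r=5 cylinder gives a regular 8-gon of circumradius 5 (constant along its height) (area = (8/2)·5.000²·sin(360°/8) = 70.71 mm²); the cube at (0, -3) (footprint 27.5×22) is included at this height (area 605.00 mm²); the 16.5×7.5 cube at (0.5, 3.5) contributes its full rectangle (area 123.75 mm²); Taking the first minus the rest: starting from the r=5 cylinder (70.71 mm²), the 27.5×22 cube at (0, -3) partially overlaps it — only the 30.81 mm² overlap (of its 605.00 mm²) is removed, clipping the outline; the 16.5×7.5 cube at (0.5, 3.5) misses the remaining region (no effect) — area = 39.90 mm². At z = 10.64: the cylinder: section is a regular 8-gon, circumradius r=5 (area = (8/2)·5.000²·sin(360°/8) = 70.71 mm²); the cube at (0, -3) (footprint 27.5×22) is included at this height (area 605.00 mm²); the cube at (0.5, 3.5) is absent (z outside [3.5, 10]); Subtracting the remaining from the first: starting from the r=5 cylinder (70.71 mm²), the 27.5×22 cube at (0, -3) partially overlaps it — only the 30.81 mm² overlap (of its 605.00 mm²) is removed, clipping the outline — area = 39.90 mm². Checking containment: the cross-section at z = 10.64 is a subset of the cross-section at z = 9.52.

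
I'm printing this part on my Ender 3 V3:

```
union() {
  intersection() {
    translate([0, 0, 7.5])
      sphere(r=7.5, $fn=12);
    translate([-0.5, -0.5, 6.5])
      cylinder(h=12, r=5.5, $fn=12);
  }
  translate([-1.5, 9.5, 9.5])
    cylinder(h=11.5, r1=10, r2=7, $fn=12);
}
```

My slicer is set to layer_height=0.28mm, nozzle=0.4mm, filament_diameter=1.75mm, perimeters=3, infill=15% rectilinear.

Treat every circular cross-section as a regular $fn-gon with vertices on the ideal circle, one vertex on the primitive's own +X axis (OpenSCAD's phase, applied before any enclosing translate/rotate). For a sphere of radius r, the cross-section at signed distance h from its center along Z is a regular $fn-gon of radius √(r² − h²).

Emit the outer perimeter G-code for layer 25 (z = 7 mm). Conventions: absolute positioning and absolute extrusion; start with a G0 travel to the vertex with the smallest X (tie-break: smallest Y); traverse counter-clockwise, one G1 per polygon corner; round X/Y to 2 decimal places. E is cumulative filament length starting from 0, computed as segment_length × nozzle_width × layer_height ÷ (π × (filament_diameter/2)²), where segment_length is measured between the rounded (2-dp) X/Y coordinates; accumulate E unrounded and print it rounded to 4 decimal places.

G0 X-6.00 Y-0.50 Z7.00
G1 X-5.26 Y-3.25 E0.1326
G1 X-3.25 Y-5.26 E0.2650
G1 X-0.50 Y-6.00 E0.3976
G1 X2.25 Y-5.26 E0.5302
G1 X4.26 Y-3.25 E0.6625
G1 X5.00 Y-0.50 E0.7952
G1 X4.26 Y2.25 E0.9278
G1 X2.25 Y4.26 E1.0601
G1 X-0.50 Y5.00 E1.1927
G1 X-3.25 Y4.26 E1.3253
G1 X-5.26 Y2.25 E1.4577
G1 X-6.00 Y-0.50 E1.5903

At z = 7 mm: the r=7.5 sphere contributes a regular 12-gon of circumradius √(7.5²−0.5²) = 7.483; the r=5.5 cylinder at (-0.5, -0.5) contributes a regular 12-gon of circumradius 5.5; Taking the intersection: the r=5.5 cylinder at (-0.5, -0.5) lies inside the r=7.5 sphere, so the common part is the r=5.5 cylinder at (-0.5, -0.5) itself — 1 connected region; the cone at (-1.5, 9.5) is not intersected at this z (z outside [9.5, 21]); Taking the union: only the result so far is present, so the union is just that shape — 1 connected region. The outline is a single polygon with 12 vertices. Extrusion per mm of travel: 0.4 × 0.28 / (π × 0.875²) = 0.046564. Accumulating E over each segment gives final E = 1.5903.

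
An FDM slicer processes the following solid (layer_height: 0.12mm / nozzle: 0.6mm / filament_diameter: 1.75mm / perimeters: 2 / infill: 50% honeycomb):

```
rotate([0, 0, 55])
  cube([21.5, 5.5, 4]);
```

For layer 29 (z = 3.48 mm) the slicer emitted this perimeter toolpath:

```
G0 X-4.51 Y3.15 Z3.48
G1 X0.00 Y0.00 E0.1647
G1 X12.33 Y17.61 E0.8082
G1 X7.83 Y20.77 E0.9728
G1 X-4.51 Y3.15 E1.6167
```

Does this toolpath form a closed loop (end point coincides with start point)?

yes

Start point (G0): (-4.51, 3.15). End point (last G1): the path returns to the start — closed.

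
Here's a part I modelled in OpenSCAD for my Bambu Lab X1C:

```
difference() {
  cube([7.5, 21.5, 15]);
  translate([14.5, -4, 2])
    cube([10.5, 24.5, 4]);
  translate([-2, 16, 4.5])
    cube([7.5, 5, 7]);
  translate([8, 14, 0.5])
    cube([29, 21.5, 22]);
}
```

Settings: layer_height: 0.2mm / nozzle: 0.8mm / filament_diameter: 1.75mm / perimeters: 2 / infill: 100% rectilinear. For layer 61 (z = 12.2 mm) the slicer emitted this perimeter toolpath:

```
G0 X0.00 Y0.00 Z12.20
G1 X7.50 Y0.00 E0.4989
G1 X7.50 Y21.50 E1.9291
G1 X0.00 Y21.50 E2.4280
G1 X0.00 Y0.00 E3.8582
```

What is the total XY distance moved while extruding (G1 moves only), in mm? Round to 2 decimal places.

58.00 mm

Sum the Euclidean lengths of each G1 segment: total = 58.00 mm.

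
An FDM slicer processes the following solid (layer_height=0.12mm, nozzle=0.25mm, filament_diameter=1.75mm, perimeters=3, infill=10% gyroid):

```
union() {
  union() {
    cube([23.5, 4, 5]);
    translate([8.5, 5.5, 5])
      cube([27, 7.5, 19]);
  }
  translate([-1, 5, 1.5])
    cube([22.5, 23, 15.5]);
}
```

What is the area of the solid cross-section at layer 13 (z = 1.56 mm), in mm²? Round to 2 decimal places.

At z = 1.56 mm: the cube is present — its section is the full 23.5×4 rectangle (area 94.00 mm²); the cube at (8.5, 5.5) is absent (z outside [5, 24]); Merging all regions: only the 23.5×4 cube is present, so the union is just that shape — area = 94.00 mm²; the cube at (-1, 5) (footprint 22.5×23) is included at this height (area 517.50 mm²); Merging all regions: the 2 present regions are separate (no shared area or edge), so areas and boundary lengths simply add and each stays a separate island — area = 611.50 mm². Overall, the cross-section has 2 separate islands. Net area = 611.50 mm².

611.50 mm²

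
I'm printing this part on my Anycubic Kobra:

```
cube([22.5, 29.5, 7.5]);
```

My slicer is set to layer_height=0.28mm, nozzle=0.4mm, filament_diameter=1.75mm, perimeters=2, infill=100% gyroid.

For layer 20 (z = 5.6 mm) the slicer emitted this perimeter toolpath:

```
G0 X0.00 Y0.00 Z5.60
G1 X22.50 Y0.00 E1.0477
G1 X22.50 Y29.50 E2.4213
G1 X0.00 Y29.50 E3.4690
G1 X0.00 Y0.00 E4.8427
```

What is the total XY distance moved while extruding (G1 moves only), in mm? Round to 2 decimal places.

104.00 mm

Sum the Euclidean lengths of each G1 segment: total = 104.00 mm.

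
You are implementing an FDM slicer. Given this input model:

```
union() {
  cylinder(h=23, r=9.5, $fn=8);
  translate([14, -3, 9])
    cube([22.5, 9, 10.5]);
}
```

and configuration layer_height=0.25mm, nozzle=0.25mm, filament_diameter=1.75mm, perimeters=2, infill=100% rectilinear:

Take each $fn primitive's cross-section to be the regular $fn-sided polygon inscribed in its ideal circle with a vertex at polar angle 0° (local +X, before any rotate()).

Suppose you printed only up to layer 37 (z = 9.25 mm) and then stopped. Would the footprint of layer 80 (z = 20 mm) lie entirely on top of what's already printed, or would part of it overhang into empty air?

Compare the two slices. At z = 9.25: the cylinder: section is a regular 8-gon, circumradius r=9.5 (area = (8/2)·9.500²·sin(360°/8) = 255.27 mm²); the 22.5×9 cube at (14, -3) contributes its full rectangle (area 202.50 mm²); Combining (union): the 2 present regions are separate (no shared area or edge), so areas and boundary lengths simply add and each stays a separate island — area = 457.77 mm². At z = 20: the r=9.5 cylinder gives a regular 8-gon of circumradius 9.5 (constant along its height) (area = (8/2)·9.500²·sin(360°/8) = 255.27 mm²); the cube at (14, -3) does not reach this height (z outside [9, 19.5]); Taking the union: only the r=9.5 cylinder is present, so the union is just that shape — area = 255.27 mm². Checking containment: the cross-section at z = 20 is a subset of the cross-section at z = 9.25.

entirely on top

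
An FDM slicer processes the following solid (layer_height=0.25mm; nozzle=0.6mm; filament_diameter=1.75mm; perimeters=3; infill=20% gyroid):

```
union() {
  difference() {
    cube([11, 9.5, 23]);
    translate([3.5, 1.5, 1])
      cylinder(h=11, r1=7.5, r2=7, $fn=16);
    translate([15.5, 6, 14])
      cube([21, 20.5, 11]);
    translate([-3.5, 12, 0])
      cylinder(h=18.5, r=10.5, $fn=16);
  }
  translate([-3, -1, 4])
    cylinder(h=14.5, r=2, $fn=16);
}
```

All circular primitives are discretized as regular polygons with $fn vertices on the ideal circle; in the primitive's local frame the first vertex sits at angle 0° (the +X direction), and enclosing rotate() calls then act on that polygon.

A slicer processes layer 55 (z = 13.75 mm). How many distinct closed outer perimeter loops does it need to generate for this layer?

2

At z = 13.75 mm: the cube (footprint 11×9.5) is included at this height; the cone at (3.5, 1.5) is absent (z outside [1, 12]); the cube at (15.5, 6) is absent (z outside [14, 25]); the r=10.5 cylinder at (-3.5, 12) contributes a regular 16-gon of circumradius 10.5; Subtracting the remaining from the first: starting from the 11×9.5 cube, the r=10.5 cylinder at (-3.5, 12) partially overlaps it — only the 31.97 mm² overlap (of its 337.53 mm²) is removed, clipping the outline — 1 connected region; the r=2 cylinder at (-3, -1) gives a regular 16-gon of circumradius 2 (constant along its height); Taking the union: the 2 present regions are separate (no shared area or edge), so areas and boundary lengths simply add and each stays a separate island — 2 connected regions. The result has 2 disconnected regions.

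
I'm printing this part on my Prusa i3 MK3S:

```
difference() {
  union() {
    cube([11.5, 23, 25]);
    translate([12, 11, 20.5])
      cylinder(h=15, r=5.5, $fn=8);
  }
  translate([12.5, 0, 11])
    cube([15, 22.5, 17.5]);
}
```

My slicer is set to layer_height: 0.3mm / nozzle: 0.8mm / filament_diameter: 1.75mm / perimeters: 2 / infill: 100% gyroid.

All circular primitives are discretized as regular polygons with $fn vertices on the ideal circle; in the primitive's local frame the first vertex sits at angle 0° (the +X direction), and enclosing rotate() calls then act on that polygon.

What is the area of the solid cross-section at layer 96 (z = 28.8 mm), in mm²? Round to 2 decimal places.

85.56 mm²

At z = 28.8 mm: the cube is absent (z outside [0, 25]); the r=5.5 cylinder at (12, 11) contributes a regular 8-gon of circumradius 5.5 (area = (8/2)·5.500²·sin(360°/8) = 85.56 mm²); Taking the union: only the r=5.5 cylinder at (12, 11) is present, so the union is just that shape — area = 85.56 mm²; the cube at (12.5, 0) is not intersected at this z (z outside [11, 28.5]); Taking the first minus the rest: none of the subtracted shapes is present at this height, so that combined region is unchanged — area = 85.56 mm². Overall, the cross-section is a single solid region. Net area = 85.56 mm².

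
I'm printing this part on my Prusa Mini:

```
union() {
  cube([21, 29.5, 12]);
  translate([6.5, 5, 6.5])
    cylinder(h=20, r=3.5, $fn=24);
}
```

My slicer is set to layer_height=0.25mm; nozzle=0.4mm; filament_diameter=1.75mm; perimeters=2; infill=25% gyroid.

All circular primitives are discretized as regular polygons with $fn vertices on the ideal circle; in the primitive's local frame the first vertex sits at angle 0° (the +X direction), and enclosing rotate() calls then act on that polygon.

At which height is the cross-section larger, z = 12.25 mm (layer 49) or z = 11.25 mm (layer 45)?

Layer 49 (z = 12.25): the cube does not reach this height (z outside [0, 12]); the cylinder at (6.5, 5): section is a regular 24-gon, circumradius r=3.5 (area = (24/2)·3.500²·sin(360°/24) = 38.05 mm²); Taking the union: only the r=3.5 cylinder at (6.5, 5) is present, so the union is just that shape — area = 38.05 mm². So its area = 38.05 mm². Layer 45 (z = 11.25): the cube (footprint 21×29.5) is included at this height (area 619.50 mm²); the r=3.5 cylinder at (6.5, 5) gives a regular 24-gon of circumradius 3.5 (constant along its height) (area = (24/2)·3.500²·sin(360°/24) = 38.05 mm²); Combining (union): the r=3.5 cylinder at (6.5, 5) lies entirely inside the 21×29.5 cube, so the union is just the 21×29.5 cube — area = 619.50 mm². So its area = 619.50 mm². Layer 45 is larger (619.50 vs 38.05 mm²).

layer 45 (z = 11.25 mm)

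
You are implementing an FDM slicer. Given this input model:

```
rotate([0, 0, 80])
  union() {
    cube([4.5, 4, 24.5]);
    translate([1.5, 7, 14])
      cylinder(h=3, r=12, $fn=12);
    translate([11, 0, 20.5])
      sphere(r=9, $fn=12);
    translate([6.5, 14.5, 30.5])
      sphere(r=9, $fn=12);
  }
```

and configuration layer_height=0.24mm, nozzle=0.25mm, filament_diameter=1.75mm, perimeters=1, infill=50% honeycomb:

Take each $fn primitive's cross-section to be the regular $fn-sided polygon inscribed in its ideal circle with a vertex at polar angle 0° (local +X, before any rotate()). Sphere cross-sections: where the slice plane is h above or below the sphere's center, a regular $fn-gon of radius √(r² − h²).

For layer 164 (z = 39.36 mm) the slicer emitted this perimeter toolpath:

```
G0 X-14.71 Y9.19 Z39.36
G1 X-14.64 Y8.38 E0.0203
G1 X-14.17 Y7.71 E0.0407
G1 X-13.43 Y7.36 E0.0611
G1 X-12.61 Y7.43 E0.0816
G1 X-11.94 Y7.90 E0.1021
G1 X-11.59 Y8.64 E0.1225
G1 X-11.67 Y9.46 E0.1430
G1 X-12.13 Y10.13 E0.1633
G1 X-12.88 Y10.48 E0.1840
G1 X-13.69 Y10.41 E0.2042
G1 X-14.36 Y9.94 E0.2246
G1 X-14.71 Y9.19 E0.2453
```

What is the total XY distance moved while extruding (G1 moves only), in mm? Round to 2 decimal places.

9.83 mm

Sum the Euclidean lengths of each G1 segment: total = 9.83 mm.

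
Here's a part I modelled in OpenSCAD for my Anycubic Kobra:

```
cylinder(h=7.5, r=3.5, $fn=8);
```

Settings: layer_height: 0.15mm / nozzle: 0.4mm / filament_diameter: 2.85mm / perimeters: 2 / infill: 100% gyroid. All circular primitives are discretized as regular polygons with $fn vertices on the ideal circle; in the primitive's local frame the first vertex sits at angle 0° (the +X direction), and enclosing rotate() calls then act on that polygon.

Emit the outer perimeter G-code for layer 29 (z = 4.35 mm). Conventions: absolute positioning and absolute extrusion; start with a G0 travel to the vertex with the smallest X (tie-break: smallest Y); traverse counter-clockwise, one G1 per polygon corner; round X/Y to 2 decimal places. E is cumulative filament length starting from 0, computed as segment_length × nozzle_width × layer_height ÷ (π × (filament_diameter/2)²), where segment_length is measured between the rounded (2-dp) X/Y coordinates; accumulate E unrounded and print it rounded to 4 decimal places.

At z = 4.35 mm: the r=3.5 cylinder gives a regular 8-gon of circumradius 3.5 (constant along its height). The outline is a single polygon with 8 vertices. Extrusion per mm of travel: 0.4 × 0.15 / (π × 1.425²) = 0.009405. Accumulating E over each segment gives final E = 0.2014.

G0 X-3.50 Y0.00 Z4.35
G1 X-2.47 Y-2.47 E0.0252
G1 X0.00 Y-3.50 E0.0503
G1 X2.47 Y-2.47 E0.0755
G1 X3.50 Y0.00 E0.1007
G1 X2.47 Y2.47 E0.1258
G1 X0.00 Y3.50 E0.1510
G1 X-2.47 Y2.47 E0.1762
G1 X-3.50 Y0.00 E0.2014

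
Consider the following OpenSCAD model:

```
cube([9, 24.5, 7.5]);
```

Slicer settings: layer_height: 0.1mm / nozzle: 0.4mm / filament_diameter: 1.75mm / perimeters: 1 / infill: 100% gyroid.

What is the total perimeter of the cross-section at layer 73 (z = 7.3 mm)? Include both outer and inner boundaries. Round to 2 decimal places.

67.00 mm

At z = 7.3 mm: the cube is present — its section is the full 9×24.5 rectangle (perimeter 67.00 mm). Overall, the cross-section is a single solid region. Total boundary length (outer) = 67.00 mm.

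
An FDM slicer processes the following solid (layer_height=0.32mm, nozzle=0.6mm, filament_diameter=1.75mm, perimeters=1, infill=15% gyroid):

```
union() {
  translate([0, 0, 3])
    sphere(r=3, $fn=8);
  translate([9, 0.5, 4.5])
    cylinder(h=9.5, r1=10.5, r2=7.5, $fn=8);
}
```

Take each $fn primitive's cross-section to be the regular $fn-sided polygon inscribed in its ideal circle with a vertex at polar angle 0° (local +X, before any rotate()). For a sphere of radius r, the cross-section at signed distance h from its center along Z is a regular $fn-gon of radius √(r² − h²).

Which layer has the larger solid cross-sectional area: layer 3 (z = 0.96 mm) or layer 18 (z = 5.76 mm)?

Layer 3 (z = 0.96): the r=3 sphere contributes a regular 8-gon of circumradius √(3²−2.04²) = 2.200 (area = (8/2)·2.200²·sin(360°/8) = 13.69 mm²); the cone at (9, 0.5) is absent (z outside [4.5, 14]); Taking the union: only the r=3 sphere is present, so the union is just that shape — area = 13.69 mm². So its area = 13.69 mm². Layer 18 (z = 5.76): the r=3 sphere contributes a regular 8-gon of circumradius √(3²−2.76²) = 1.176 (area = (8/2)·1.176²·sin(360°/8) = 3.91 mm²); the cone at (9, 0.5) contributes a regular 8-gon of circumradius 10.102 (interpolated between r1=10.5 and r2=7.5 at t=0.133) (area = (8/2)·10.102²·sin(360°/8) = 288.65 mm²); Merging all regions: the regions partially overlap — summed areas 292.56 mm² minus the doubly-counted overlap 3.61 mm² gives 288.95 mm² — area = 288.95 mm². So its area = 288.95 mm². Layer 18 is larger (288.95 vs 13.69 mm²).

layer 18 (z = 5.76 mm)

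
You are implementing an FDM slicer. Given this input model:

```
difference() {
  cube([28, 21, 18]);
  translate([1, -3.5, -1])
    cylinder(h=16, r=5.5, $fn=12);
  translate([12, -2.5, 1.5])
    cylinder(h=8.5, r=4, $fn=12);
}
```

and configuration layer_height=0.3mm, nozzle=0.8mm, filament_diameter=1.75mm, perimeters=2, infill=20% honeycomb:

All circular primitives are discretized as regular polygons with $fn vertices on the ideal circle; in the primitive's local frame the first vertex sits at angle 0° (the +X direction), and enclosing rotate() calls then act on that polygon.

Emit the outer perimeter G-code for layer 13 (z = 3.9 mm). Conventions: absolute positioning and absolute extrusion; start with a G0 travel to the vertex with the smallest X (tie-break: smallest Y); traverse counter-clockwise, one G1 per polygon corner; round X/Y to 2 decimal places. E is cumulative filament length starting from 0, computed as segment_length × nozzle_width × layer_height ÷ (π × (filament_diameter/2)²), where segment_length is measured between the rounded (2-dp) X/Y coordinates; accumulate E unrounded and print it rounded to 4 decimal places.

G0 X0.00 Y1.73 Z3.90
G1 X1.00 Y2.00 E0.1034
G1 X3.75 Y1.26 E0.3875
G1 X5.01 Y0.00 E0.5653
G1 X9.04 Y0.00 E0.9674
G1 X10.00 Y0.96 E1.1029
G1 X12.00 Y1.50 E1.3096
G1 X14.00 Y0.96 E1.5163
G1 X14.96 Y0.00 E1.6518
G1 X28.00 Y0.00 E2.9529
G1 X28.00 Y21.00 E5.0483
G1 X0.00 Y21.00 E7.8421
G1 X0.00 Y1.73 E9.7649

At z = 3.9 mm: the 28×21 cube contributes its full rectangle; the cylinder at (1, -3.5): section is a regular 12-gon, circumradius r=5.5; the r=4 cylinder at (12, -2.5) contributes a regular 12-gon of circumradius 4; After the difference (first − rest): starting from the 28×21 cube, the r=5.5 cylinder at (1, -3.5) partially overlaps it — only the 7.15 mm² overlap (of its 90.75 mm²) is removed, clipping the outline; the r=4 cylinder at (12, -2.5) partially overlaps it — only the 5.86 mm² overlap (of its 48.00 mm²) is removed, clipping the outline — 1 connected region. The outline is a single polygon with 12 vertices. Extrusion per mm of travel: 0.8 × 0.3 / (π × 0.875²) = 0.099780. Accumulating E over each segment gives final E = 9.7649.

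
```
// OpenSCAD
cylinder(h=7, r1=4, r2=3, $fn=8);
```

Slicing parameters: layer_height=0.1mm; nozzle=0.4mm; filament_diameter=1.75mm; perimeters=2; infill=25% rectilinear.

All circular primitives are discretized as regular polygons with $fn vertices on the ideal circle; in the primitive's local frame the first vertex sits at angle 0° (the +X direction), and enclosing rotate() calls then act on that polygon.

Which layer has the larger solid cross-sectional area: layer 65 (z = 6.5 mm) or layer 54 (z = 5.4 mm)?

Layer 65 (z = 6.5): the cone (r1=4→r2=3) has section circumradius 3.071 here — a regular 8-gon (area = (8/2)·3.071²·sin(360°/8) = 26.68 mm²). So its area = 26.68 mm². Layer 54 (z = 5.4): the cone contributes a regular 8-gon of circumradius 3.229 (interpolated between r1=4 and r2=3 at t=0.771) (area = (8/2)·3.229²·sin(360°/8) = 29.48 mm²). So its area = 29.48 mm². Layer 54 is larger (29.48 vs 26.68 mm²).

layer 54 (z = 5.4 mm)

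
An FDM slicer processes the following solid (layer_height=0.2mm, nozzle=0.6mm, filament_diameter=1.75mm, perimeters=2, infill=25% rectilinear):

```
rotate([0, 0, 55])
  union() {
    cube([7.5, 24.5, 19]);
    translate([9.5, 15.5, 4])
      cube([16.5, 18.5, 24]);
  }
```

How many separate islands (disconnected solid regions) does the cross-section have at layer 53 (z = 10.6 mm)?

2

At z = 10.6 mm: the cube (footprint 7.5×24.5) is included at this height; the cube at (9.5, 15.5) is present — its section is the full 16.5×18.5 rectangle; Taking the union: the 2 present regions are separate (no shared area or edge), so areas and boundary lengths simply add and each stays a separate island — 2 connected regions; (whole slice rotated 55° about Z — lengths, areas and connectivity unchanged). Overall, the cross-section has 2 separate islands. Island count = 2.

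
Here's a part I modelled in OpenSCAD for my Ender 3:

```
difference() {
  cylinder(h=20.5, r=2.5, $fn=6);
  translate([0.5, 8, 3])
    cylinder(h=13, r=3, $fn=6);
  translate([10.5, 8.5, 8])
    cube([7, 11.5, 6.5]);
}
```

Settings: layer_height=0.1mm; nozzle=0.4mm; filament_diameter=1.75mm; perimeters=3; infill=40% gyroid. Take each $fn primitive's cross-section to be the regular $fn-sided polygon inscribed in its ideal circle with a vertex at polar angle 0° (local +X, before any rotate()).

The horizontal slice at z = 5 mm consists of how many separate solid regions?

At z = 5 mm: the cylinder: section is a regular 6-gon, circumradius r=2.5; the cylinder at (0.5, 8): section is a regular 6-gon, circumradius r=3; the cube at (10.5, 8.5) does not reach this height (z outside [8, 14.5]); After the difference (first − rest): starting from the r=2.5 cylinder, the r=3 cylinder at (0.5, 8) misses the remaining region (no effect) — 1 connected region. The result has 1 disconnected region.

1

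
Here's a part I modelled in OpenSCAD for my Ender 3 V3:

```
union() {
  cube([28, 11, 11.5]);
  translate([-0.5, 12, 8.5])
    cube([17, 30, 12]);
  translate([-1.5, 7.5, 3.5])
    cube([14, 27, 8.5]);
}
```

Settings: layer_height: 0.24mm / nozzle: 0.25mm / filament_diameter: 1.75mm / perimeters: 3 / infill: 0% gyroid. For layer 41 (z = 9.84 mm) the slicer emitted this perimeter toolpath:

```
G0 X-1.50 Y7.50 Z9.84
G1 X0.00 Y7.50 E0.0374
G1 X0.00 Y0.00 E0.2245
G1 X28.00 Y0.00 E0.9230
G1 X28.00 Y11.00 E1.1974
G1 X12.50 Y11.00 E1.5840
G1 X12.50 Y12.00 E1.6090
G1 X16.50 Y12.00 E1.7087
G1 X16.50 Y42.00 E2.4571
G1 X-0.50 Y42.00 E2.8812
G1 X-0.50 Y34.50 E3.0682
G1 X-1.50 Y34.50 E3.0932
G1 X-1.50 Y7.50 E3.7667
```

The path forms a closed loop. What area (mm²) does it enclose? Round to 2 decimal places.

859.75 mm²

Apply the shoelace formula to the sequence of (X, Y) vertices; enclosed area = 859.75 mm².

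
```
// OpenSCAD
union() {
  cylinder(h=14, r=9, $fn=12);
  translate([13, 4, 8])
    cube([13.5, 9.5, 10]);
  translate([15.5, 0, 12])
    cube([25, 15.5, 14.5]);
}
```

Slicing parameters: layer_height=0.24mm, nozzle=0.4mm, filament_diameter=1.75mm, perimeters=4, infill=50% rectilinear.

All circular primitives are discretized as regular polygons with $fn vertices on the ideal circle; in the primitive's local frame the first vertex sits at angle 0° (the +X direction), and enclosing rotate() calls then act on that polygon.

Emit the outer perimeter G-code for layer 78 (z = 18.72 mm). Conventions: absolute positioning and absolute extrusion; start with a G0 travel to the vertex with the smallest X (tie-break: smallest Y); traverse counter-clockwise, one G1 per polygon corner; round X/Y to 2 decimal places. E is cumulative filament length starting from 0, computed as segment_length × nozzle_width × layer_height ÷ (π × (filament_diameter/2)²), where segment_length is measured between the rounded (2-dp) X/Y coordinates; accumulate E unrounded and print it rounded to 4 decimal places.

At z = 18.72 mm: the cylinder does not reach this height (z outside [0, 14]); the cube at (13, 4) is absent (z outside [8, 18]); the cube at (15.5, 0) (footprint 25×15.5) is included at this height; Merging all regions: only the 25×15.5 cube at (15.5, 0) is present, so the union is just that shape — 1 connected region. The outline is a single polygon with 4 vertices. Extrusion per mm of travel: 0.4 × 0.24 / (π × 0.875²) = 0.039912. Accumulating E over each segment gives final E = 3.2329.

G0 X15.50 Y0.00 Z18.72
G1 X40.50 Y0.00 E0.9978
G1 X40.50 Y15.50 E1.6164
G1 X15.50 Y15.50 E2.6142
G1 X15.50 Y0.00 E3.2329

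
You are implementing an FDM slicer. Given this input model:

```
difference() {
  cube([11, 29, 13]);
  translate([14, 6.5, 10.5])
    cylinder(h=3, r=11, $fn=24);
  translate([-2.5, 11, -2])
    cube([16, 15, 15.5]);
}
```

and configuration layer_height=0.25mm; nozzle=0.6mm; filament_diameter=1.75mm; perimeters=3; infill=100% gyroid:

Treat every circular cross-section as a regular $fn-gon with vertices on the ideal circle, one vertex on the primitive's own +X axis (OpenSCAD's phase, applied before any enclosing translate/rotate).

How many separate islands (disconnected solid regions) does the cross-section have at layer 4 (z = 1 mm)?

2

At z = 1 mm: the cube (footprint 11×29) is included at this height; the cylinder at (14, 6.5) is not intersected at this z (z outside [10.5, 13.5]); the 16×15 cube at (-2.5, 11) contributes its full rectangle; Taking the first minus the rest: starting from the 11×29 cube, the 16×15 cube at (-2.5, 11) partially overlaps it — only the 165.00 mm² overlap (of its 240.00 mm²) is removed, clipping the outline — 2 connected regions. Overall, the cross-section has 2 separate islands. Island count = 2.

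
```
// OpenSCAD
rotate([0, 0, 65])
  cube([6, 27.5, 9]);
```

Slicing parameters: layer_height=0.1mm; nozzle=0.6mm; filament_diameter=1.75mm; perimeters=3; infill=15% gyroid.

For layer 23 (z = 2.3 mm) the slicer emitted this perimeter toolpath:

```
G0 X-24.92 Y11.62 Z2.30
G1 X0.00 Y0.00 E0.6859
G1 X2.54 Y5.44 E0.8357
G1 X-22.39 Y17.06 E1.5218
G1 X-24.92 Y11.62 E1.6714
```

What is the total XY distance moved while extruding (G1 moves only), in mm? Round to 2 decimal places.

Sum the Euclidean lengths of each G1 segment: total = 67.00 mm.

67.00 mm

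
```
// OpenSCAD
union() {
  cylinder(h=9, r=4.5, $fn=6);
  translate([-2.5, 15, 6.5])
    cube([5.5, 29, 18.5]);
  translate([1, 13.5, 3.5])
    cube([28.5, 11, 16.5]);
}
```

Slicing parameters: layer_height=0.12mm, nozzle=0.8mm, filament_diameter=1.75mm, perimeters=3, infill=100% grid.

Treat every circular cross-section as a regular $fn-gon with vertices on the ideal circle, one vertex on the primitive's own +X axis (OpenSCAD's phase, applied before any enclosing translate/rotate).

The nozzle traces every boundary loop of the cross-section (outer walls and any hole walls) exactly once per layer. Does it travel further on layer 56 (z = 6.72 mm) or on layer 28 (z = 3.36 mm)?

layer 56 (z = 6.72 mm)

Layer 56 (z = 6.72): the r=4.5 cylinder gives a regular 6-gon of circumradius 4.5 (constant along its height) (perimeter = 2·6·4.500·sin(180°/6) = 27.00 mm); the cube at (-2.5, 15) (footprint 5.5×29) is included at this height (perimeter 69.00 mm); the cube at (1, 13.5) is present — its section is the full 28.5×11 rectangle (perimeter 79.00 mm); Taking the union: the regions partially overlap (shared area 19.00 mm²), so the edge portions inside another operand are dropped and the merged outline is re-measured after clipping — boundary = 152.00 mm. So its perimeter = 152.00 mm. Layer 28 (z = 3.36): the r=4.5 cylinder gives a regular 6-gon of circumradius 4.5 (constant along its height) (perimeter = 2·6·4.500·sin(180°/6) = 27.00 mm); the cube at (-2.5, 15) is absent (z outside [6.5, 25]); the cube at (1, 13.5) does not reach this height (z outside [3.5, 20]); Taking the union: only the r=4.5 cylinder is present, so the union is just that shape — boundary = 27.00 mm. So its perimeter = 27.00 mm. Layer 56 is larger (152.00 vs 27.00 mm).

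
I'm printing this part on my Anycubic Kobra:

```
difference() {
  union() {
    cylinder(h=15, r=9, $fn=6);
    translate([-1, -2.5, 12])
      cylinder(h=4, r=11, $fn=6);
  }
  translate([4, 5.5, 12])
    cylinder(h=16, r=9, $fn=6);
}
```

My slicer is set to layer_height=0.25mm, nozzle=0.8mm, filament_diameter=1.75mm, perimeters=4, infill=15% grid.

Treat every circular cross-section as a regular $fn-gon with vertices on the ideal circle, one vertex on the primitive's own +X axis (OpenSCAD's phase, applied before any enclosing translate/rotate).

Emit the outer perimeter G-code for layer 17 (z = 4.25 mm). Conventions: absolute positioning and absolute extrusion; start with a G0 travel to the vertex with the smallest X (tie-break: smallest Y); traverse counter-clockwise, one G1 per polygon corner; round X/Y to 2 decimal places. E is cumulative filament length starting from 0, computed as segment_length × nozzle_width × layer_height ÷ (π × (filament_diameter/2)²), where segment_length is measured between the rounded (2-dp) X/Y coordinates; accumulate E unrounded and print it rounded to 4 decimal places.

G0 X-9.00 Y0.00 Z4.25
G1 X-4.50 Y-7.79 E0.7480
G1 X4.50 Y-7.79 E1.4964
G1 X9.00 Y0.00 E2.2445
G1 X4.50 Y7.79 E2.9925
G1 X-4.50 Y7.79 E3.7409
G1 X-9.00 Y0.00 E4.4889

At z = 4.25 mm: the r=9 cylinder gives a regular 6-gon of circumradius 9 (constant along its height); the cylinder at (-1, -2.5) is not intersected at this z (z outside [12, 16]); Taking the union: only the r=9 cylinder is present, so the union is just that shape — 1 connected region; the cylinder at (4, 5.5) is absent (z outside [12, 28]); After the difference (first − rest): none of the subtracted shapes is present at this height, so the result so far is unchanged — 1 connected region. The outline is a single polygon with 6 vertices. Extrusion per mm of travel: 0.8 × 0.25 / (π × 0.875²) = 0.083150. Accumulating E over each segment gives final E = 4.4889.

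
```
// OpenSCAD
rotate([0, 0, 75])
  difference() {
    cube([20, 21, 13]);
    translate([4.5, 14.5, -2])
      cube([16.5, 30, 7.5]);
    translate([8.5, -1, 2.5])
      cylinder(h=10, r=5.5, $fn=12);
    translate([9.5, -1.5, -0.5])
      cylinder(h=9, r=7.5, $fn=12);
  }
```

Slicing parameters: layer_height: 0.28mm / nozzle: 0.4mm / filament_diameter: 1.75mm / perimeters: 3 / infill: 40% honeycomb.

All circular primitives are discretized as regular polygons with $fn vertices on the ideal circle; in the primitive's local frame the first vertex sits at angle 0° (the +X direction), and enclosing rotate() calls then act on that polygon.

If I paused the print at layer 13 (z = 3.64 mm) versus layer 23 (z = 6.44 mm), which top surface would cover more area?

layer 23 (z = 6.44 mm)

Layer 13 (z = 3.64): the cube (footprint 20×21) is included at this height (area 420.00 mm²); the 16.5×30 cube at (4.5, 14.5) contributes its full rectangle (area 495.00 mm²); the cylinder at (8.5, -1): section is a regular 12-gon, circumradius r=5.5 (area = (12/2)·5.500²·sin(360°/12) = 90.75 mm²); the r=7.5 cylinder at (9.5, -1.5) contributes a regular 12-gon of circumradius 7.5 (area = (12/2)·7.500²·sin(360°/12) = 168.75 mm²); After the difference (first − rest): starting from the 20×21 cube (420.00 mm²), the 16.5×30 cube at (4.5, 14.5) partially overlaps it — only the 100.75 mm² overlap (of its 495.00 mm²) is removed, clipping the outline; the r=5.5 cylinder at (8.5, -1) partially overlaps it — only the 34.64 mm² overlap (of its 90.75 mm²) is removed, clipping the outline; the r=7.5 cylinder at (9.5, -1.5) partially overlaps it — only the 27.83 mm² overlap (of its 168.75 mm²) is removed, clipping the outline — area = 256.77 mm²; (whole slice rotated 75° about Z — lengths, areas and connectivity unchanged). So its area = 256.77 mm². Layer 23 (z = 6.44): the cube is present — its section is the full 20×21 rectangle (area 420.00 mm²); the cube at (4.5, 14.5) is absent (z outside [-2, 5.5]); the r=5.5 cylinder at (8.5, -1) contributes a regular 12-gon of circumradius 5.5 (area = (12/2)·5.500²·sin(360°/12) = 90.75 mm²); the r=7.5 cylinder at (9.5, -1.5) contributes a regular 12-gon of circumradius 7.5 (area = (12/2)·7.500²·sin(360°/12) = 168.75 mm²); Subtracting the remaining from the first: starting from the 20×21 cube (420.00 mm²), the r=5.5 cylinder at (8.5, -1) partially overlaps it — only the 34.64 mm² overlap (of its 90.75 mm²) is removed, clipping the outline; the r=7.5 cylinder at (9.5, -1.5) partially overlaps it — only the 27.83 mm² overlap (of its 168.75 mm²) is removed, clipping the outline — area = 357.52 mm²; (whole slice rotated 75° about Z — lengths, areas and connectivity unchanged). So its area = 357.52 mm². Layer 23 is larger (357.52 vs 256.77 mm²).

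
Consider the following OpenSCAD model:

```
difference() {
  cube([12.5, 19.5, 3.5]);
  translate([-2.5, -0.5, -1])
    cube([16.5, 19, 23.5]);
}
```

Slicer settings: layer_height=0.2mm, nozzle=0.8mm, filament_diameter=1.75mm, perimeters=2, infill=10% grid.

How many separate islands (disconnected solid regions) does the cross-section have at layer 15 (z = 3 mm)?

At z = 3 mm: the cube is present — its section is the full 12.5×19.5 rectangle; the cube at (-2.5, -0.5) is present — its section is the full 16.5×19 rectangle; After the difference (first − rest): starting from the 12.5×19.5 cube, the 16.5×19 cube at (-2.5, -0.5) partially overlaps it — only the 231.25 mm² overlap (of its 313.50 mm²) is removed, clipping the outline — 1 connected region. Overall, the cross-section is a single solid region. Island count = 1.

1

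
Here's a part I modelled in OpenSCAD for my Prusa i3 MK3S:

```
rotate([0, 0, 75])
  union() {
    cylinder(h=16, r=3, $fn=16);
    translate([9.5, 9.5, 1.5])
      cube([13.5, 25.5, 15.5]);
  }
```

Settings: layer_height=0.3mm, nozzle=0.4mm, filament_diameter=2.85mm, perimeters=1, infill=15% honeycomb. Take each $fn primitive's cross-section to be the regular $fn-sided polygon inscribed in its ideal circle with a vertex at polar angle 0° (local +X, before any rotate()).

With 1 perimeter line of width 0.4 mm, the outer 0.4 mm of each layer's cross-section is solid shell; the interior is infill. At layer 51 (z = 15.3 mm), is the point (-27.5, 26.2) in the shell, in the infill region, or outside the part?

infill

At z = 15.3 mm: the cylinder: section is a regular 16-gon, circumradius r=3; the cube at (9.5, 9.5) (footprint 13.5×25.5) is included at this height; Combining (union): the 2 present regions are separate (no shared area or edge), so areas and boundary lengths simply add and each stays a separate island — 2 connected regions; (rotated 75° about Z; rotation is an isometry so areas/perimeters/island counts are preserved). Overall, the cross-section has 2 separate islands. Undo the 75° rotation: the query point maps to (18.190, 33.344) in the un-rotated model frame. The nearest boundary edge runs (9.50, 35.00)→(23.00, 35.00); distance from the point to it = 1.66 mm. (Shell/infill is judged within the island containing the point — the largest one.) The point is inside the cross-section and 1.66 mm from the nearest boundary — more than the 0.4 mm shell width (1 × 0.4), so it's in the infill interior.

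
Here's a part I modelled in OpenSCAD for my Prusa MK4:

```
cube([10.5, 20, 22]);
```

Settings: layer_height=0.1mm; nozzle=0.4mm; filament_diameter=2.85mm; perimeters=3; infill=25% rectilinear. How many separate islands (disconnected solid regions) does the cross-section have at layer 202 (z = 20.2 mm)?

1

At z = 20.2 mm: the cube is present — its section is the full 10.5×20 rectangle. Overall, the cross-section is a single solid region. Island count = 1.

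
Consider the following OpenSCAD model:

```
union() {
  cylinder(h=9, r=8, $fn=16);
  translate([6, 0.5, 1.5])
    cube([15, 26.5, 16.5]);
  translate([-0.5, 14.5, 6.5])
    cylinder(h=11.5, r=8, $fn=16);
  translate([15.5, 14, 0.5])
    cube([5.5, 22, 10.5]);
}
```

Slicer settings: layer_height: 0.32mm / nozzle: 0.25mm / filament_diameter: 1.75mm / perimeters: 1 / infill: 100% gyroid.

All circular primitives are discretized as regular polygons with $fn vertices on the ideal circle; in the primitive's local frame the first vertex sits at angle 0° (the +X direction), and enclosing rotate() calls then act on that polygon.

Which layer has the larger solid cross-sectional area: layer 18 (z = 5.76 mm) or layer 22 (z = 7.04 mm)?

layer 22 (z = 7.04 mm)

Layer 18 (z = 5.76): the cylinder: section is a regular 16-gon, circumradius r=8 (area = (16/2)·8.000²·sin(360°/16) = 195.93 mm²); the 15×26.5 cube at (6, 0.5) contributes its full rectangle (area 397.50 mm²); the cylinder at (-0.5, 14.5) is absent (z outside [6.5, 18]); the cube at (15.5, 14) (footprint 5.5×22) is included at this height (area 121.00 mm²); Taking the union: the regions partially overlap — summed areas 714.43 mm² minus the doubly-counted overlap 77.16 mm² gives 637.27 mm² — area = 637.27 mm². So its area = 637.27 mm². Layer 22 (z = 7.04): the r=8 cylinder contributes a regular 16-gon of circumradius 8 (area = (16/2)·8.000²·sin(360°/16) = 195.93 mm²); the 15×26.5 cube at (6, 0.5) contributes its full rectangle (area 397.50 mm²); the r=8 cylinder at (-0.5, 14.5) contributes a regular 16-gon of circumradius 8 (area = (16/2)·8.000²·sin(360°/16) = 195.93 mm²); the cube at (15.5, 14) (footprint 5.5×22) is included at this height (area 121.00 mm²); Merging all regions: the regions partially overlap — summed areas 910.37 mm² minus the doubly-counted overlap 91.10 mm² gives 819.26 mm² — area = 819.26 mm². So its area = 819.26 mm². Layer 22 is larger (819.26 vs 637.27 mm²).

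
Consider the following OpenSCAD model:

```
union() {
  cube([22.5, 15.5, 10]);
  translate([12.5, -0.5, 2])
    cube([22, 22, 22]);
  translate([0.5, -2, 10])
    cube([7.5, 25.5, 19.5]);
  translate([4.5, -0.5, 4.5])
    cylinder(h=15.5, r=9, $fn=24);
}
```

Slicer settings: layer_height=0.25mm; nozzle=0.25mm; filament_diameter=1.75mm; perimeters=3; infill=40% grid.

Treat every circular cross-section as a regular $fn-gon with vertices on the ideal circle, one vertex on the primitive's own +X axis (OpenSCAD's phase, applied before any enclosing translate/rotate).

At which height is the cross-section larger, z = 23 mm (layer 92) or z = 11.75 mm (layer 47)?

layer 47 (z = 11.75 mm)

Layer 92 (z = 23): the cube is not intersected at this z (z outside [0, 10]); the 22×22 cube at (12.5, -0.5) contributes its full rectangle (area 484.00 mm²); the cube at (0.5, -2) is present — its section is the full 7.5×25.5 rectangle (area 191.25 mm²); the cylinder at (4.5, -0.5) is not intersected at this z (z outside [4.5, 20]); Merging all regions: the 2 present regions are separate (no shared area or edge), so areas and boundary lengths simply add and each stays a separate island — area = 675.25 mm². So its area = 675.25 mm². Layer 47 (z = 11.75): the cube does not reach this height (z outside [0, 10]); the cube at (12.5, -0.5) (footprint 22×22) is included at this height (area 484.00 mm²); the 7.5×25.5 cube at (0.5, -2) contributes its full rectangle (area 191.25 mm²); the r=9 cylinder at (4.5, -0.5) contributes a regular 24-gon of circumradius 9 (area = (24/2)·9.000²·sin(360°/24) = 251.57 mm²); Combining (union): the regions partially overlap — summed areas 926.82 mm² minus the doubly-counted overlap 78.85 mm² gives 847.97 mm² — area = 847.97 mm². So its area = 847.97 mm². Layer 47 is larger (847.97 vs 675.25 mm²).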